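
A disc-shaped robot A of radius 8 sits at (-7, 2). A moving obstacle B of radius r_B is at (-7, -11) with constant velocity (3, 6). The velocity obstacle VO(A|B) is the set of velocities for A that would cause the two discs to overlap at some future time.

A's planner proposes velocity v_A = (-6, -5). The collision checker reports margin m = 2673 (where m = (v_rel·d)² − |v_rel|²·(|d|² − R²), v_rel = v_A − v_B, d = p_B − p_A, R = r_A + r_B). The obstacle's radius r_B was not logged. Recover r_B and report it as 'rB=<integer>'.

m = 2673
d = (0, -13);  v_rel = (-9, -11),  |v_rel|² = 202
v_rel×d = (-9)·(-13) − (-11)·(0) = 117
since m = R²·202 − 117²:  R² = (13689 + 2673) / 202 = 81
R = √81 = 9  ⇒  r_B = 9 − 8 = 1

rB=1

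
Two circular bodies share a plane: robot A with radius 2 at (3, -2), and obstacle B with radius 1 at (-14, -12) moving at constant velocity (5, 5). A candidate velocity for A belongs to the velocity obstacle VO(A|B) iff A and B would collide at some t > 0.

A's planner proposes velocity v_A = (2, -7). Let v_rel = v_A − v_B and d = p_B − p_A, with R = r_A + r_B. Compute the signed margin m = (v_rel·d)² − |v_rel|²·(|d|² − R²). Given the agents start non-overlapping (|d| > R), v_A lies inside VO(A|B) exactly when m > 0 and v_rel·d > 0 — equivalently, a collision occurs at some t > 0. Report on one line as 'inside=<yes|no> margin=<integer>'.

d = (-17, -10),  |d|² = 389;  R = 2+1 = 3,  c = 389−3² = 380
v_rel = (-3, -12),  |v_rel|² = 153;  v_rel·d = (-3)·(-17) + (-12)·(-10) = 171
153·t² − 342·t + 380 = 0  ⇒  m = 171² − 153·380 = -28899
m = -28899 < 0,  v_rel·d = 171 > 0  ⇒  outside

inside=no margin=-28899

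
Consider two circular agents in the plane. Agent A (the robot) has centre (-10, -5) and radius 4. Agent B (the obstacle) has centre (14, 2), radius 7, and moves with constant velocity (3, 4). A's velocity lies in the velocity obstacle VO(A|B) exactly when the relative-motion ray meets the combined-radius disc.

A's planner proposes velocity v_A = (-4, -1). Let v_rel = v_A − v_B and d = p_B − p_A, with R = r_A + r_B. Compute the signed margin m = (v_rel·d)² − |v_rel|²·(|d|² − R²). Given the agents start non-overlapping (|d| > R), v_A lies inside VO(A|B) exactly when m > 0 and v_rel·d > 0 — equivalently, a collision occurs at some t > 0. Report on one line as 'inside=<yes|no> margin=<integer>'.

d = (24, 7),  |d|² = 625;  R = 4+7 = 11,  c = 625−11² = 504
v_rel = (-7, -5),  |v_rel|² = 74;  v_rel·d = (-7)·(24) + (-5)·(7) = -203
74·t² + 406·t + 504 = 0  ⇒  m = (-203)² − 74·504 = 3913
m = 3913 > 0,  v_rel·d = -203 < 0  ⇒  outside

inside=no margin=3913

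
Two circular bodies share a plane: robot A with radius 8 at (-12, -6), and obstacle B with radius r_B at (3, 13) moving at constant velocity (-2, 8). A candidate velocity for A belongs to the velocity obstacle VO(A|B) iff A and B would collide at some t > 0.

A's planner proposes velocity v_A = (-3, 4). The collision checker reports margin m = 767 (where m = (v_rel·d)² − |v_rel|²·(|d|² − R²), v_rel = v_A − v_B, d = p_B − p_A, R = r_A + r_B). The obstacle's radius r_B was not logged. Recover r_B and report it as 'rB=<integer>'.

m = 767
d = (15, 19);  v_rel = (-1, -4),  |v_rel|² = 17
v_rel×d = (-1)·(19) − (-4)·(15) = 41
since m = R²·17 − 41²:  R² = (1681 + 767) / 17 = 144
R = √144 = 12  ⇒  r_B = 12 − 8 = 4

rB=4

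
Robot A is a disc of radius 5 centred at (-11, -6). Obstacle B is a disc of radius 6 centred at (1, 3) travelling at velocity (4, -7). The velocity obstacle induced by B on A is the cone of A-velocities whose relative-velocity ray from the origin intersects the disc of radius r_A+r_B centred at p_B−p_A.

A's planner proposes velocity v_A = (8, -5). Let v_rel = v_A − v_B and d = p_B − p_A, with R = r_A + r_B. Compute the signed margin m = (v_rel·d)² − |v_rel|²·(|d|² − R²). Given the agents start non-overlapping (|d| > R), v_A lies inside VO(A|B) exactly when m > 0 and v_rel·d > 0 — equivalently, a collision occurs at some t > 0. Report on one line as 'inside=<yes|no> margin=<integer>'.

d = (12, 9),  |d|² = 225;  R = 5+6 = 11,  c = 225−11² = 104
v_rel = (4, 2),  |v_rel|² = 20;  v_rel·d = (4)·(12) + (2)·(9) = 66
20·t² − 132·t + 104 = 0  ⇒  m = 66² − 20·104 = 2276
m = 2276 > 0,  v_rel·d = 66 > 0  ⇒  inside

inside=yes margin=2276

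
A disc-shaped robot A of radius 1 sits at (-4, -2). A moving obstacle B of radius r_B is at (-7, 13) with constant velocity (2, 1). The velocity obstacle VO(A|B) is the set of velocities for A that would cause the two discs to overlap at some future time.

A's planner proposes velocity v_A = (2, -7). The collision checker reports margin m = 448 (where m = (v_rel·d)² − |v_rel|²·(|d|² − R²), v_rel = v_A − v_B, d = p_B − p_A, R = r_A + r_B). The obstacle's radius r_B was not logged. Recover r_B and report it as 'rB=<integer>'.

m = 448
d = (-3, 15);  v_rel = (0, -8),  |v_rel|² = 64
v_rel×d = (0)·(15) − (-8)·(-3) = -24
since m = R²·64 − (-24)²:  R² = (576 + 448) / 64 = 16
R = √16 = 4  ⇒  r_B = 4 − 1 = 3

rB=3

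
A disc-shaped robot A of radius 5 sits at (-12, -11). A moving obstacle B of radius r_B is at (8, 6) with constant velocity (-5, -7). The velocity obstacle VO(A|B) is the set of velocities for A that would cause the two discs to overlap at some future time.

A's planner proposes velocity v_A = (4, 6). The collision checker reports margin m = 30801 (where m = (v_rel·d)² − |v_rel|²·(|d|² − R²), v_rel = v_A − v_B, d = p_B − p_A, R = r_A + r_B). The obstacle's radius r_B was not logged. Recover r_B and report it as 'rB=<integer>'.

m = 30801
d = (20, 17);  v_rel = (9, 13),  |v_rel|² = 250
v_rel×d = (9)·(17) − (13)·(20) = -107
since m = R²·250 − (-107)²:  R² = (11449 + 30801) / 250 = 169
R = √169 = 13  ⇒  r_B = 13 − 5 = 8

rB=8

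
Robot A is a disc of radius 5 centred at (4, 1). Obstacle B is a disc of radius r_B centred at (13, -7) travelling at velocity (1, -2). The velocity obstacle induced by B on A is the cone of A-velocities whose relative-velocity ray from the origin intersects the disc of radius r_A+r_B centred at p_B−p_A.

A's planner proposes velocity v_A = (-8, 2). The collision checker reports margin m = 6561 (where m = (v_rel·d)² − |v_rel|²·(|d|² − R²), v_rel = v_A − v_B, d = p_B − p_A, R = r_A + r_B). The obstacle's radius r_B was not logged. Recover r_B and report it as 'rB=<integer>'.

m = 6561
d = (9, -8);  v_rel = (-9, 4),  |v_rel|² = 97
v_rel×d = (-9)·(-8) − (4)·(9) = 36
since m = R²·97 − 36²:  R² = (1296 + 6561) / 97 = 81
R = √81 = 9  ⇒  r_B = 9 − 5 = 4

rB=4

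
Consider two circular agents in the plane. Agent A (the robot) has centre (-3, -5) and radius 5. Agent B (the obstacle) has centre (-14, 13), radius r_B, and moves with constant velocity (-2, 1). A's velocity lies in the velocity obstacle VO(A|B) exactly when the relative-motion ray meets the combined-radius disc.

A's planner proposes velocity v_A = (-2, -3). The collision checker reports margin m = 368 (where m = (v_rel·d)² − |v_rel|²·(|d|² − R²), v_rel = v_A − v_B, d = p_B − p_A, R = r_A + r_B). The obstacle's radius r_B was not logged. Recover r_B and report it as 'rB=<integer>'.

m = 368
d = (-11, 18);  v_rel = (0, -4),  |v_rel|² = 16
v_rel×d = (0)·(18) − (-4)·(-11) = -44
since m = R²·16 − (-44)²:  R² = (1936 + 368) / 16 = 144
R = √144 = 12  ⇒  r_B = 12 − 5 = 7

rB=7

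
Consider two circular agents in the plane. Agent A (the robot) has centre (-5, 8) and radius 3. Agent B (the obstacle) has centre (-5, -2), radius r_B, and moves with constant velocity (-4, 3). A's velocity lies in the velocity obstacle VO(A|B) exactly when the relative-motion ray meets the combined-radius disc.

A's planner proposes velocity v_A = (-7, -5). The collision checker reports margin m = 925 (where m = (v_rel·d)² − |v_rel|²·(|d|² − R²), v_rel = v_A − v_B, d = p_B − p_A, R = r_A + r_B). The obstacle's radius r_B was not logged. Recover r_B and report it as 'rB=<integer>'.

m = 925
d = (0, -10);  v_rel = (-3, -8),  |v_rel|² = 73
v_rel×d = (-3)·(-10) − (-8)·(0) = 30
since m = R²·73 − 30²:  R² = (900 + 925) / 73 = 25
R = √25 = 5  ⇒  r_B = 5 − 3 = 2

rB=2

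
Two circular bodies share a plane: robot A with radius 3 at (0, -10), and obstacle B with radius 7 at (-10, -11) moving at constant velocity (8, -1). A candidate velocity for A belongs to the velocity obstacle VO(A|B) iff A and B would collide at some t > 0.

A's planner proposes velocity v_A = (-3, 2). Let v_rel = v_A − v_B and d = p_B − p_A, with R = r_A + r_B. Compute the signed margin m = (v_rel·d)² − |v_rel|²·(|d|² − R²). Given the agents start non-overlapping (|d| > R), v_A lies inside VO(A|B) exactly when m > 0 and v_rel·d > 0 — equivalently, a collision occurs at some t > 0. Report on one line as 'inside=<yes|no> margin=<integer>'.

d = (-10, -1),  |d|² = 101;  R = 3+7 = 10,  c = 101−10² = 1
v_rel = (-11, 3),  |v_rel|² = 130;  v_rel·d = (-11)·(-10) + (3)·(-1) = 107
130·t² − 214·t + 1 = 0  ⇒  m = 107² − 130·1 = 11319
m = 11319 > 0,  v_rel·d = 107 > 0  ⇒  inside

inside=yes margin=11319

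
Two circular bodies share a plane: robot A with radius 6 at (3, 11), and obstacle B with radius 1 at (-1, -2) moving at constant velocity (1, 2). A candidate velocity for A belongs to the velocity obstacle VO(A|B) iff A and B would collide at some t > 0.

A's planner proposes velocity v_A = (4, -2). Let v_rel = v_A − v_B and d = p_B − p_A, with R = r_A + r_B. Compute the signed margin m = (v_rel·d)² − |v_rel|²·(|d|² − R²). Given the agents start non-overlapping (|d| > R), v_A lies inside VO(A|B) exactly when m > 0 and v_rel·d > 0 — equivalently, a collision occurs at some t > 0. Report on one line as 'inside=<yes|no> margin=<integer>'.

d = (-4, -13),  |d|² = 185;  R = 6+1 = 7,  c = 185−7² = 136
v_rel = (3, -4),  |v_rel|² = 25;  v_rel·d = (3)·(-4) + (-4)·(-13) = 40
25·t² − 80·t + 136 = 0  ⇒  m = 40² − 25·136 = -1800
m = -1800 < 0,  v_rel·d = 40 > 0  ⇒  outside

inside=no margin=-1800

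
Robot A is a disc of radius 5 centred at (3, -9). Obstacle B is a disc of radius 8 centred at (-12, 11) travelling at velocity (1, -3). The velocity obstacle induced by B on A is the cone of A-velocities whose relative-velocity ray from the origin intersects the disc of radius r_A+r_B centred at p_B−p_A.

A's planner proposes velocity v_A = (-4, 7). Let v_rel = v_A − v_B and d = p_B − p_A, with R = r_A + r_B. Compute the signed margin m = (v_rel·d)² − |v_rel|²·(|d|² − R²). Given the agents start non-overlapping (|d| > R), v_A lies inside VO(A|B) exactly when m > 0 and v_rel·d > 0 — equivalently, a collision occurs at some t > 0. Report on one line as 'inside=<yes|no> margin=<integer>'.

d = (-15, 20),  |d|² = 625;  R = 5+8 = 13,  c = 625−13² = 456
v_rel = (-5, 10),  |v_rel|² = 125;  v_rel·d = (-5)·(-15) + (10)·(20) = 275
125·t² − 550·t + 456 = 0  ⇒  m = 275² − 125·456 = 18625
m = 18625 > 0,  v_rel·d = 275 > 0  ⇒  inside

inside=yes margin=18625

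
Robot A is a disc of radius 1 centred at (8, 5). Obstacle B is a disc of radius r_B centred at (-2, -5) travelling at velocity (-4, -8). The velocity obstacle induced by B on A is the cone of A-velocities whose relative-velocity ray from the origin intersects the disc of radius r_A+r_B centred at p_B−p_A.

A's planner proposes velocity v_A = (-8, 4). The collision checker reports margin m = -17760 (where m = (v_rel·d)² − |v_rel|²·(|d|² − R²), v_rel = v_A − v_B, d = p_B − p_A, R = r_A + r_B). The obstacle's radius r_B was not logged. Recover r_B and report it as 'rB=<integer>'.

m = -17760
d = (-10, -10);  v_rel = (-4, 12),  |v_rel|² = 160
v_rel×d = (-4)·(-10) − (12)·(-10) = 160
since m = R²·160 − 160²:  R² = (25600 + -17760) / 160 = 49
R = √49 = 7  ⇒  r_B = 7 − 1 = 6

rB=6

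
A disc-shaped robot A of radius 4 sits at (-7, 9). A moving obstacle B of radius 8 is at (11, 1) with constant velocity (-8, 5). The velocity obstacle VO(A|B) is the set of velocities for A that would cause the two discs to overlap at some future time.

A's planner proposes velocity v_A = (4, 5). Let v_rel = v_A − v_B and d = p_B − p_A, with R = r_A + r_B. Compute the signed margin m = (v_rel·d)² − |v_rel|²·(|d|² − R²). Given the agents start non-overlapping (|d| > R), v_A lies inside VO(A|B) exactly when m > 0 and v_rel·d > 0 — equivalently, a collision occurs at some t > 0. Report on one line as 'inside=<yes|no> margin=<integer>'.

d = (18, -8),  |d|² = 388;  R = 4+8 = 12,  c = 388−12² = 244
v_rel = (12, 0),  |v_rel|² = 144;  v_rel·d = (12)·(18) + (0)·(-8) = 216
144·t² − 432·t + 244 = 0  ⇒  m = 216² − 144·244 = 11520
m = 11520 > 0,  v_rel·d = 216 > 0  ⇒  inside

inside=yes margin=11520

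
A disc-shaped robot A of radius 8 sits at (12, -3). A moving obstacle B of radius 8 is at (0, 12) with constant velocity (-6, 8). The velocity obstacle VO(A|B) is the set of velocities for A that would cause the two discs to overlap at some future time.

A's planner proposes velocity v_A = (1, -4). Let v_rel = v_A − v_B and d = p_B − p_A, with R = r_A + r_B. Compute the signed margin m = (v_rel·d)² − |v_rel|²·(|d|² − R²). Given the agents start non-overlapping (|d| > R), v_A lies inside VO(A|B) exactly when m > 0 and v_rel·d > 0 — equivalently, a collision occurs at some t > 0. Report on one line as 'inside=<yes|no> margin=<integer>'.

d = (-12, 15),  |d|² = 369;  R = 8+8 = 16,  c = 369−16² = 113
v_rel = (7, -12),  |v_rel|² = 193;  v_rel·d = (7)·(-12) + (-12)·(15) = -264
193·t² + 528·t + 113 = 0  ⇒  m = (-264)² − 193·113 = 47887
m = 47887 > 0,  v_rel·d = -264 < 0  ⇒  outside

inside=no margin=47887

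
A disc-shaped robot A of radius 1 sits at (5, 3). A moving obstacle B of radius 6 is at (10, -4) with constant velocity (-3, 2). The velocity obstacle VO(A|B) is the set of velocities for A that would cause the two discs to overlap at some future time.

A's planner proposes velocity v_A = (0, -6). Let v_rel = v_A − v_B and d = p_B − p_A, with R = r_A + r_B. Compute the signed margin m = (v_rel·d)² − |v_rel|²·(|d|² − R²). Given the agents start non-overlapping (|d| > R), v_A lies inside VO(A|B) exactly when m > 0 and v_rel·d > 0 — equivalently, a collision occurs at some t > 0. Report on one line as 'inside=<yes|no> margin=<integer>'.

d = (5, -7),  |d|² = 74;  R = 1+6 = 7,  c = 74−7² = 25
v_rel = (3, -8),  |v_rel|² = 73;  v_rel·d = (3)·(5) + (-8)·(-7) = 71
73·t² − 142·t + 25 = 0  ⇒  m = 71² − 73·25 = 3216
m = 3216 > 0,  v_rel·d = 71 > 0  ⇒  inside

inside=yes margin=3216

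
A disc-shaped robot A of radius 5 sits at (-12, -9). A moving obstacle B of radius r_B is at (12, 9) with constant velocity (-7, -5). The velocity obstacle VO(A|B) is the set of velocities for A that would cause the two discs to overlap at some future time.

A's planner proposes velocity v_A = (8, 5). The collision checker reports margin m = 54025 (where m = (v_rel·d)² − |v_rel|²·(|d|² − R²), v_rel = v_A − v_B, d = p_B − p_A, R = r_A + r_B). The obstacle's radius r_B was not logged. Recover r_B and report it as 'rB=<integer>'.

m = 54025
d = (24, 18);  v_rel = (15, 10),  |v_rel|² = 325
v_rel×d = (15)·(18) − (10)·(24) = 30
since m = R²·325 − 30²:  R² = (900 + 54025) / 325 = 169
R = √169 = 13  ⇒  r_B = 13 − 5 = 8

rB=8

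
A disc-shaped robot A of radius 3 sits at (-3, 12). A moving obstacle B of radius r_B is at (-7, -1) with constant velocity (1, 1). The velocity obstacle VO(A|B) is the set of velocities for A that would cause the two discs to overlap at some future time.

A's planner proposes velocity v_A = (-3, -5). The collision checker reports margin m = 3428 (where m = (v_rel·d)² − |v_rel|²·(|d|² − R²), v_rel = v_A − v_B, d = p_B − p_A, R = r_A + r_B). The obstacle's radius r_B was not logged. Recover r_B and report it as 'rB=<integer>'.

m = 3428
d = (-4, -13);  v_rel = (-4, -6),  |v_rel|² = 52
v_rel×d = (-4)·(-13) − (-6)·(-4) = 28
since m = R²·52 − 28²:  R² = (784 + 3428) / 52 = 81
R = √81 = 9  ⇒  r_B = 9 − 3 = 6

rB=6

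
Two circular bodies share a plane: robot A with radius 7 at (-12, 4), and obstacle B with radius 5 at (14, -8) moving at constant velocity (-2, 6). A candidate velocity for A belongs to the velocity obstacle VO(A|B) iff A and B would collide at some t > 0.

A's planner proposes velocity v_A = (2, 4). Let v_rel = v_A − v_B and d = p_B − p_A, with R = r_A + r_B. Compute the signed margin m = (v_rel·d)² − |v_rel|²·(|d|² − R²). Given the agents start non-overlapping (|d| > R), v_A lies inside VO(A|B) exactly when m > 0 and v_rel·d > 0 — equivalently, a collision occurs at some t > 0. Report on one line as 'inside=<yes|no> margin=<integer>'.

d = (26, -12),  |d|² = 820;  R = 7+5 = 12,  c = 820−12² = 676
v_rel = (4, -2),  |v_rel|² = 20;  v_rel·d = (4)·(26) + (-2)·(-12) = 128
20·t² − 256·t + 676 = 0  ⇒  m = 128² − 20·676 = 2864
m = 2864 > 0,  v_rel·d = 128 > 0  ⇒  inside

inside=yes margin=2864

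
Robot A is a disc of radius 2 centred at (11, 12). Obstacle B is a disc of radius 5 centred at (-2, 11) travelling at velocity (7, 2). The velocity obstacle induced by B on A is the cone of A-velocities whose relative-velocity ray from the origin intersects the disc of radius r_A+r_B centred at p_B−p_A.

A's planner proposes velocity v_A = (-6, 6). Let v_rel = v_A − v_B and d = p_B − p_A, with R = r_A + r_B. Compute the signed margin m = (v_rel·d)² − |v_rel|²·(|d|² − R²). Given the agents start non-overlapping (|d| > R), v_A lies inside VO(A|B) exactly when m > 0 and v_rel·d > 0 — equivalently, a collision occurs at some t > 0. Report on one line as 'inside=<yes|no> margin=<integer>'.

d = (-13, -1),  |d|² = 170;  R = 2+5 = 7,  c = 170−7² = 121
v_rel = (-13, 4),  |v_rel|² = 185;  v_rel·d = (-13)·(-13) + (4)·(-1) = 165
185·t² − 330·t + 121 = 0  ⇒  m = 165² − 185·121 = 4840
m = 4840 > 0,  v_rel·d = 165 > 0  ⇒  inside

inside=yes margin=4840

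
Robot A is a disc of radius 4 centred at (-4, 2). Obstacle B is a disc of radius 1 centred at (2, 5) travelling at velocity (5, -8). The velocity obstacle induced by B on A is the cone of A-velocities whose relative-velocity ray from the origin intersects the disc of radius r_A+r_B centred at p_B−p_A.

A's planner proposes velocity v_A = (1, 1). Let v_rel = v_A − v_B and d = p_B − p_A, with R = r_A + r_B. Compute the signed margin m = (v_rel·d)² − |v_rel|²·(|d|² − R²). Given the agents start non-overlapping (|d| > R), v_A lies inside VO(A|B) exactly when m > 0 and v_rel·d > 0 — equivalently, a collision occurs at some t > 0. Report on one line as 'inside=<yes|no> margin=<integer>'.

d = (6, 3),  |d|² = 45;  R = 4+1 = 5,  c = 45−5² = 20
v_rel = (-4, 9),  |v_rel|² = 97;  v_rel·d = (-4)·(6) + (9)·(3) = 3
97·t² − 6·t + 20 = 0  ⇒  m = 3² − 97·20 = -1931
m = -1931 < 0,  v_rel·d = 3 > 0  ⇒  outside

inside=no margin=-1931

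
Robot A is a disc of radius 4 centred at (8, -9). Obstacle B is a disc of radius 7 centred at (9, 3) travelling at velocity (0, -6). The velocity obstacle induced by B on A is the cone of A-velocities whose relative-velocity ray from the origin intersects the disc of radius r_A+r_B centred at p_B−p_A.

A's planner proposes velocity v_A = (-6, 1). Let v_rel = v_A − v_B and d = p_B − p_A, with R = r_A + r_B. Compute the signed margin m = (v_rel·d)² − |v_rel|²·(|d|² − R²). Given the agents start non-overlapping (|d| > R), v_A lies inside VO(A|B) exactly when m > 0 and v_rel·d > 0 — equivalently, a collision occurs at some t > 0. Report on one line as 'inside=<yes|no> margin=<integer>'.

d = (1, 12),  |d|² = 145;  R = 4+7 = 11,  c = 145−11² = 24
v_rel = (-6, 7),  |v_rel|² = 85;  v_rel·d = (-6)·(1) + (7)·(12) = 78
85·t² − 156·t + 24 = 0  ⇒  m = 78² − 85·24 = 4044
m = 4044 > 0,  v_rel·d = 78 > 0  ⇒  inside

inside=yes margin=4044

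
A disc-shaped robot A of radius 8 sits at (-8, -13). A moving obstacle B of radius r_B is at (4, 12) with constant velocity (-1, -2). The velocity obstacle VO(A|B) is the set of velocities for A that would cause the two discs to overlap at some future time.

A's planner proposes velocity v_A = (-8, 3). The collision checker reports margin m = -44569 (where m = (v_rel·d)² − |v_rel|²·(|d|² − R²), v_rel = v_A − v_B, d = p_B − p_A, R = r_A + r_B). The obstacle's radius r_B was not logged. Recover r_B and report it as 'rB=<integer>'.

m = -44569
d = (12, 25);  v_rel = (-7, 5),  |v_rel|² = 74
v_rel×d = (-7)·(25) − (5)·(12) = -235
since m = R²·74 − (-235)²:  R² = (55225 + -44569) / 74 = 144
R = √144 = 12  ⇒  r_B = 12 − 8 = 4

rB=4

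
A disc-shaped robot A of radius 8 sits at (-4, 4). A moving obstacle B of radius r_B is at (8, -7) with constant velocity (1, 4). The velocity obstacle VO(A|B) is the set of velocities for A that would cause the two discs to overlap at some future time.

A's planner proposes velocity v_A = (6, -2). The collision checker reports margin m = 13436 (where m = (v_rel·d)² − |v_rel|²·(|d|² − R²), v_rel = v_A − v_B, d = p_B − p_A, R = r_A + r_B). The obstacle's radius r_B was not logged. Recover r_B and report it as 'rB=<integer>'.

m = 13436
d = (12, -11);  v_rel = (5, -6),  |v_rel|² = 61
v_rel×d = (5)·(-11) − (-6)·(12) = 17
since m = R²·61 − 17²:  R² = (289 + 13436) / 61 = 225
R = √225 = 15  ⇒  r_B = 15 − 8 = 7

rB=7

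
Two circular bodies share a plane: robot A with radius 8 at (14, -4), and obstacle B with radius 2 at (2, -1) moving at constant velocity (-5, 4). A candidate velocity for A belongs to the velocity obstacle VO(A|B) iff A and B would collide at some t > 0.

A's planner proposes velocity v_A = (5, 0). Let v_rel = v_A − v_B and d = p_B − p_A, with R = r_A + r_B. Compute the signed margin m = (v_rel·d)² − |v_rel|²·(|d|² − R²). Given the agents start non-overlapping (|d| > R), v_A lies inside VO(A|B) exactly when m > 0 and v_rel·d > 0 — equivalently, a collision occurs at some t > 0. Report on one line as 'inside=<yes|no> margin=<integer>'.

d = (-12, 3),  |d|² = 153;  R = 8+2 = 10,  c = 153−10² = 53
v_rel = (10, -4),  |v_rel|² = 116;  v_rel·d = (10)·(-12) + (-4)·(3) = -132
116·t² + 264·t + 53 = 0  ⇒  m = (-132)² − 116·53 = 11276
m = 11276 > 0,  v_rel·d = -132 < 0  ⇒  outside

inside=no margin=11276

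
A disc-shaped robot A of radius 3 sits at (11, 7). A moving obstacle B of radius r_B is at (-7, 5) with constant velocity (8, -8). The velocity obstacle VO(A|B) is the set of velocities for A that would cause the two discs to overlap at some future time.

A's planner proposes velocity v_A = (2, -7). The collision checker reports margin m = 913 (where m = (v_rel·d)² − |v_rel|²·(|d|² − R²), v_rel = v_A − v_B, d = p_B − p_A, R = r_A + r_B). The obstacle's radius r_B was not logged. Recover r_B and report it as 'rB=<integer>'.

m = 913
d = (-18, -2);  v_rel = (-6, 1),  |v_rel|² = 37
v_rel×d = (-6)·(-2) − (1)·(-18) = 30
since m = R²·37 − 30²:  R² = (900 + 913) / 37 = 49
R = √49 = 7  ⇒  r_B = 7 − 3 = 4

rB=4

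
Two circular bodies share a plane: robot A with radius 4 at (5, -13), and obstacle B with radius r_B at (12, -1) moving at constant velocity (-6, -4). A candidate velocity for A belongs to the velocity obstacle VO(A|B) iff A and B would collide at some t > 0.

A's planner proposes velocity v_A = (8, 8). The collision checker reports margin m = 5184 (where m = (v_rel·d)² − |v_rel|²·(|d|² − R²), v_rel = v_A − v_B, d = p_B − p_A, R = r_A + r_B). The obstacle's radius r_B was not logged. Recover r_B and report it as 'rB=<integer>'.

m = 5184
d = (7, 12);  v_rel = (14, 12),  |v_rel|² = 340
v_rel×d = (14)·(12) − (12)·(7) = 84
since m = R²·340 − 84²:  R² = (7056 + 5184) / 340 = 36
R = √36 = 6  ⇒  r_B = 6 − 4 = 2

rB=2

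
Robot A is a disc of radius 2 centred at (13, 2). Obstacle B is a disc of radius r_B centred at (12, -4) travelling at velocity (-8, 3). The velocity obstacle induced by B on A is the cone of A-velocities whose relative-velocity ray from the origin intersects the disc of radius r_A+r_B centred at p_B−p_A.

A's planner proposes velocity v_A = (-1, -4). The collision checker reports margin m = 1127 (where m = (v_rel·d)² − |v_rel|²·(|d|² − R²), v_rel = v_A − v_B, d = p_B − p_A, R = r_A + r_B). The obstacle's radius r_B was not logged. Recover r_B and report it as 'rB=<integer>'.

m = 1127
d = (-1, -6);  v_rel = (7, -7),  |v_rel|² = 98
v_rel×d = (7)·(-6) − (-7)·(-1) = -49
since m = R²·98 − (-49)²:  R² = (2401 + 1127) / 98 = 36
R = √36 = 6  ⇒  r_B = 6 − 2 = 4

rB=4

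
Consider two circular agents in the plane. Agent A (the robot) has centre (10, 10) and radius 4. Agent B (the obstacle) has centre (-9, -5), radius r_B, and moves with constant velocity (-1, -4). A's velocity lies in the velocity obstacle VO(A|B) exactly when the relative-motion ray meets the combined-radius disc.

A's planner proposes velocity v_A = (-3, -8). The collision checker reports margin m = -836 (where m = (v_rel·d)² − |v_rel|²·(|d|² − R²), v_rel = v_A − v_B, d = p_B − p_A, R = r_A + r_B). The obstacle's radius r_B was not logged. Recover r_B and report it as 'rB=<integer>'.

m = -836
d = (-19, -15);  v_rel = (-2, -4),  |v_rel|² = 20
v_rel×d = (-2)·(-15) − (-4)·(-19) = -46
since m = R²·20 − (-46)²:  R² = (2116 + -836) / 20 = 64
R = √64 = 8  ⇒  r_B = 8 − 4 = 4

rB=4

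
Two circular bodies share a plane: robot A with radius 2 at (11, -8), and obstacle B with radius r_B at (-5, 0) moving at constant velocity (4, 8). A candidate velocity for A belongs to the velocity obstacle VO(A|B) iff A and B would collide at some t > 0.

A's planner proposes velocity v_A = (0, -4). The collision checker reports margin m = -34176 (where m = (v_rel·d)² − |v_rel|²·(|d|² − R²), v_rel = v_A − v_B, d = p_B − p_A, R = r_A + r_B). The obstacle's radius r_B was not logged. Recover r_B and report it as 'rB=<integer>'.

m = -34176
d = (-16, 8);  v_rel = (-4, -12),  |v_rel|² = 160
v_rel×d = (-4)·(8) − (-12)·(-16) = -224
since m = R²·160 − (-224)²:  R² = (50176 + -34176) / 160 = 100
R = √100 = 10  ⇒  r_B = 10 − 2 = 8

rB=8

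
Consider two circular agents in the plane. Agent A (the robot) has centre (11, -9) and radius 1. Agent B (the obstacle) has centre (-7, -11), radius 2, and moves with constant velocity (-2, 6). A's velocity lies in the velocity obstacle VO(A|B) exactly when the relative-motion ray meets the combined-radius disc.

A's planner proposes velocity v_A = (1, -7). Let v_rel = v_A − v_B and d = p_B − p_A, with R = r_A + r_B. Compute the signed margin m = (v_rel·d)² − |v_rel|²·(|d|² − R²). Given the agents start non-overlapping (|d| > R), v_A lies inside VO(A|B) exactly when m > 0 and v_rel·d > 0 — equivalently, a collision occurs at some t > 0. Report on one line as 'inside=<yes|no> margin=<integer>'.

d = (-18, -2),  |d|² = 328;  R = 1+2 = 3,  c = 328−3² = 319
v_rel = (3, -13),  |v_rel|² = 178;  v_rel·d = (3)·(-18) + (-13)·(-2) = -28
178·t² + 56·t + 319 = 0  ⇒  m = (-28)² − 178·319 = -55998
m = -55998 < 0,  v_rel·d = -28 < 0  ⇒  outside

inside=no margin=-55998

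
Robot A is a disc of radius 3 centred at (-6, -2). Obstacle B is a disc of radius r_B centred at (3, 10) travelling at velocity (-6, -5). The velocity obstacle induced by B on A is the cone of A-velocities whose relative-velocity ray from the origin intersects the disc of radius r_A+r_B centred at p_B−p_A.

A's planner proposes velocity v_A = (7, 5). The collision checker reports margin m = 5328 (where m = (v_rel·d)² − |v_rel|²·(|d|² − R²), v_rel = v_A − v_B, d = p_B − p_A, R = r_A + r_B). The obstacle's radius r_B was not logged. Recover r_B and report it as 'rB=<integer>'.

m = 5328
d = (9, 12);  v_rel = (13, 10),  |v_rel|² = 269
v_rel×d = (13)·(12) − (10)·(9) = 66
since m = R²·269 − 66²:  R² = (4356 + 5328) / 269 = 36
R = √36 = 6  ⇒  r_B = 6 − 3 = 3

rB=3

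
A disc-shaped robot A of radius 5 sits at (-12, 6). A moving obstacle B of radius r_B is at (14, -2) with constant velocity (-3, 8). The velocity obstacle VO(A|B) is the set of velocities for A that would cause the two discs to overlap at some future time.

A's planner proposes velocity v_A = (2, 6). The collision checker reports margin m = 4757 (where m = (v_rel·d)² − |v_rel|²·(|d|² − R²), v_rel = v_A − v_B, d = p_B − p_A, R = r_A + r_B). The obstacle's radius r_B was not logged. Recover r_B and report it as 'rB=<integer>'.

m = 4757
d = (26, -8);  v_rel = (5, -2),  |v_rel|² = 29
v_rel×d = (5)·(-8) − (-2)·(26) = 12
since m = R²·29 − 12²:  R² = (144 + 4757) / 29 = 169
R = √169 = 13  ⇒  r_B = 13 − 5 = 8

rB=8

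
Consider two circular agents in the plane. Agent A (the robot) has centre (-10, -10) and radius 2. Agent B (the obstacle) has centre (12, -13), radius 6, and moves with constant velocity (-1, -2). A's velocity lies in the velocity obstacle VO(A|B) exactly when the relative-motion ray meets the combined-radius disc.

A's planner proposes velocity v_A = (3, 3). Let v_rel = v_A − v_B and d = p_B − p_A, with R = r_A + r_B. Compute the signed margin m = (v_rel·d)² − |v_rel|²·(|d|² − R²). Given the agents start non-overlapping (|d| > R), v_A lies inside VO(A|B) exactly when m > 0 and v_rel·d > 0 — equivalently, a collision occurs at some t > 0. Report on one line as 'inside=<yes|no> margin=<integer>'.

d = (22, -3),  |d|² = 493;  R = 2+6 = 8,  c = 493−8² = 429
v_rel = (4, 5),  |v_rel|² = 41;  v_rel·d = (4)·(22) + (5)·(-3) = 73
41·t² − 146·t + 429 = 0  ⇒  m = 73² − 41·429 = -12260
m = -12260 < 0,  v_rel·d = 73 > 0  ⇒  outside

inside=no margin=-12260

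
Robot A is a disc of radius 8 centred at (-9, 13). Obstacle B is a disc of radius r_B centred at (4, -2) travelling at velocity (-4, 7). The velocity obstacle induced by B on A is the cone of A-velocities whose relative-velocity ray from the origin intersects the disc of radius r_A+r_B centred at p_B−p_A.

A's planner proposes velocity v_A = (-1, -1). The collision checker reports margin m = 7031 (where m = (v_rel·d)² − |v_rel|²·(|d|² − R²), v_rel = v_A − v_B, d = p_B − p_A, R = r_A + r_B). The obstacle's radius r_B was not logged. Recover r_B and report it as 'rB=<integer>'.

m = 7031
d = (13, -15);  v_rel = (3, -8),  |v_rel|² = 73
v_rel×d = (3)·(-15) − (-8)·(13) = 59
since m = R²·73 − 59²:  R² = (3481 + 7031) / 73 = 144
R = √144 = 12  ⇒  r_B = 12 − 8 = 4

rB=4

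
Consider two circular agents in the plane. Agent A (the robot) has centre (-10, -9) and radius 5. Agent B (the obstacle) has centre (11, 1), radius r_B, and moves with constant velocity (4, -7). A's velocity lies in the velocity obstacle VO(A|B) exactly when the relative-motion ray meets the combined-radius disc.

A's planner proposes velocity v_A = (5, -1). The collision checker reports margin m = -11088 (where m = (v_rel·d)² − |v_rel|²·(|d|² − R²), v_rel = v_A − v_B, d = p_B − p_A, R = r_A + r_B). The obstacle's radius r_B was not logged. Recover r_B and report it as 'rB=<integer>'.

m = -11088
d = (21, 10);  v_rel = (1, 6),  |v_rel|² = 37
v_rel×d = (1)·(10) − (6)·(21) = -116
since m = R²·37 − (-116)²:  R² = (13456 + -11088) / 37 = 64
R = √64 = 8  ⇒  r_B = 8 − 5 = 3

rB=3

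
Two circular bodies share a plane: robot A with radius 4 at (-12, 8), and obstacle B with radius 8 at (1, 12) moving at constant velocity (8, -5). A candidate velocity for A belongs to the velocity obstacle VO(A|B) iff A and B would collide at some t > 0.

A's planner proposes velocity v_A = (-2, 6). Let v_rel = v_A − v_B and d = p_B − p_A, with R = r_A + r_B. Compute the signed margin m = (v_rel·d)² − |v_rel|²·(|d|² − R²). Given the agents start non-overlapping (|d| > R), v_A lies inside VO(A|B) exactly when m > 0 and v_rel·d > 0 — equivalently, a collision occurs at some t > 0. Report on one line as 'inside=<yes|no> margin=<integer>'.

d = (13, 4),  |d|² = 185;  R = 4+8 = 12,  c = 185−12² = 41
v_rel = (-10, 11),  |v_rel|² = 221;  v_rel·d = (-10)·(13) + (11)·(4) = -86
221·t² + 172·t + 41 = 0  ⇒  m = (-86)² − 221·41 = -1665
m = -1665 < 0,  v_rel·d = -86 < 0  ⇒  outside

inside=no margin=-1665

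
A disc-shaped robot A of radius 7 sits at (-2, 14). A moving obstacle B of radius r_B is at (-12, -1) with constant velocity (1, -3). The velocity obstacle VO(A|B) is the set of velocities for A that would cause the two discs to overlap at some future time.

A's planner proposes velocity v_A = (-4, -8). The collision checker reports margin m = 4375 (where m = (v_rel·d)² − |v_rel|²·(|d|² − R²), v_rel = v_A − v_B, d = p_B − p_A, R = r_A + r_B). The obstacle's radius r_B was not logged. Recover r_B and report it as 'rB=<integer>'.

m = 4375
d = (-10, -15);  v_rel = (-5, -5),  |v_rel|² = 50
v_rel×d = (-5)·(-15) − (-5)·(-10) = 25
since m = R²·50 − 25²:  R² = (625 + 4375) / 50 = 100
R = √100 = 10  ⇒  r_B = 10 − 7 = 3

rB=3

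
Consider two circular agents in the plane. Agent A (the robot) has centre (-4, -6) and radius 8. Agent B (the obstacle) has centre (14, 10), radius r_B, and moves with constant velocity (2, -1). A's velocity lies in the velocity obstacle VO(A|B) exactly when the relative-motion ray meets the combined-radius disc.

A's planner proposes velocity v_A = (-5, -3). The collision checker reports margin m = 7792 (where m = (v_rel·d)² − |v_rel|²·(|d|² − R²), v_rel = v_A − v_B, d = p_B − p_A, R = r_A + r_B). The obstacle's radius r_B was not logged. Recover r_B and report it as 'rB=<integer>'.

m = 7792
d = (18, 16);  v_rel = (-7, -2),  |v_rel|² = 53
v_rel×d = (-7)·(16) − (-2)·(18) = -76
since m = R²·53 − (-76)²:  R² = (5776 + 7792) / 53 = 256
R = √256 = 16  ⇒  r_B = 16 − 8 = 8

rB=8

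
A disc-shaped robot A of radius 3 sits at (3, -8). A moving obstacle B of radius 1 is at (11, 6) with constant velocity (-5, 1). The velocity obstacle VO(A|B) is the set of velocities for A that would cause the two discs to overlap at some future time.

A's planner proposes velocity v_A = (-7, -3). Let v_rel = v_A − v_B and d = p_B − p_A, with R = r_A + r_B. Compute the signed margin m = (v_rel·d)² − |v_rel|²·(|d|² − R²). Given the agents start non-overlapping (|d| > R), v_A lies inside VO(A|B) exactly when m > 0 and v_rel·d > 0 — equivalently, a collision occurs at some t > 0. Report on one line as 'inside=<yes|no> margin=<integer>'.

d = (8, 14),  |d|² = 260;  R = 3+1 = 4,  c = 260−4² = 244
v_rel = (-2, -4),  |v_rel|² = 20;  v_rel·d = (-2)·(8) + (-4)·(14) = -72
20·t² + 144·t + 244 = 0  ⇒  m = (-72)² − 20·244 = 304
m = 304 > 0,  v_rel·d = -72 < 0  ⇒  outside

inside=no margin=304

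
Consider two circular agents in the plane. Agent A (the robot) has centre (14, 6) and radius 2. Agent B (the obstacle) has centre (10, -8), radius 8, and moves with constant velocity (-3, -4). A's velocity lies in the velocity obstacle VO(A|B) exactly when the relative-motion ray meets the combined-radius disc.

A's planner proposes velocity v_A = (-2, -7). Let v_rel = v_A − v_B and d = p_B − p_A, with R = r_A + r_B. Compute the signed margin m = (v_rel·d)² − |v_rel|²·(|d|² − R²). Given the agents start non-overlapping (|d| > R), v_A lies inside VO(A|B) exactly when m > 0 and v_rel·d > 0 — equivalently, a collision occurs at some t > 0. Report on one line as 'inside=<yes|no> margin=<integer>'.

d = (-4, -14),  |d|² = 212;  R = 2+8 = 10,  c = 212−10² = 112
v_rel = (1, -3),  |v_rel|² = 10;  v_rel·d = (1)·(-4) + (-3)·(-14) = 38
10·t² − 76·t + 112 = 0  ⇒  m = 38² − 10·112 = 324
m = 324 > 0,  v_rel·d = 38 > 0  ⇒  inside

inside=yes margin=324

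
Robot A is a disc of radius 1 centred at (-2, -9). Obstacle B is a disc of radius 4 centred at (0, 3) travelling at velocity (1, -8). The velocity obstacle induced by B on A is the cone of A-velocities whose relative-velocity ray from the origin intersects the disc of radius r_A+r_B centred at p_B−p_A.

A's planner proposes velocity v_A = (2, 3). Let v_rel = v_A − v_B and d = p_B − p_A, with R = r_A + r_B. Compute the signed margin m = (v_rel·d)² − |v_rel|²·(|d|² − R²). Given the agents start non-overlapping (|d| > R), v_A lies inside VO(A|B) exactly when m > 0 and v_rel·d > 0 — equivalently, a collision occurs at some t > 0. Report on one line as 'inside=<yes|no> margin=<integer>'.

d = (2, 12),  |d|² = 148;  R = 1+4 = 5,  c = 148−5² = 123
v_rel = (1, 11),  |v_rel|² = 122;  v_rel·d = (1)·(2) + (11)·(12) = 134
122·t² − 268·t + 123 = 0  ⇒  m = 134² − 122·123 = 2950
m = 2950 > 0,  v_rel·d = 134 > 0  ⇒  inside

inside=yes margin=2950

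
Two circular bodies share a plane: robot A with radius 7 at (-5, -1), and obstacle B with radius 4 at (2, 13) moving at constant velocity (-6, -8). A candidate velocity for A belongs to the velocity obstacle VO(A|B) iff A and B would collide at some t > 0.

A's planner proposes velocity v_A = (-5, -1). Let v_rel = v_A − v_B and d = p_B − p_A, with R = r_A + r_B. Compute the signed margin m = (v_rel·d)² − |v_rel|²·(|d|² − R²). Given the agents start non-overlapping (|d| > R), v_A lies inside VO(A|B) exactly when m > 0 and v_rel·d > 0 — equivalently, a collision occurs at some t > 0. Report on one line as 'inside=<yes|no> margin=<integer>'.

d = (7, 14),  |d|² = 245;  R = 7+4 = 11,  c = 245−11² = 124
v_rel = (1, 7),  |v_rel|² = 50;  v_rel·d = (1)·(7) + (7)·(14) = 105
50·t² − 210·t + 124 = 0  ⇒  m = 105² − 50·124 = 4825
m = 4825 > 0,  v_rel·d = 105 > 0  ⇒  inside

inside=yes margin=4825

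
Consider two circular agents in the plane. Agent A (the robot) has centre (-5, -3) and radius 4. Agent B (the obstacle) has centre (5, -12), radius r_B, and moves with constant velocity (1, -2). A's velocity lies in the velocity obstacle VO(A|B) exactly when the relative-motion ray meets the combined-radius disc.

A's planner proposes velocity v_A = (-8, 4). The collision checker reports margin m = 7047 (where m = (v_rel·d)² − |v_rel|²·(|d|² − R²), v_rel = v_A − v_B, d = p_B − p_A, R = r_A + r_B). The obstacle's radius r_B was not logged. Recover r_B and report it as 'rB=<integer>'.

m = 7047
d = (10, -9);  v_rel = (-9, 6),  |v_rel|² = 117
v_rel×d = (-9)·(-9) − (6)·(10) = 21
since m = R²·117 − 21²:  R² = (441 + 7047) / 117 = 64
R = √64 = 8  ⇒  r_B = 8 − 4 = 4

rB=4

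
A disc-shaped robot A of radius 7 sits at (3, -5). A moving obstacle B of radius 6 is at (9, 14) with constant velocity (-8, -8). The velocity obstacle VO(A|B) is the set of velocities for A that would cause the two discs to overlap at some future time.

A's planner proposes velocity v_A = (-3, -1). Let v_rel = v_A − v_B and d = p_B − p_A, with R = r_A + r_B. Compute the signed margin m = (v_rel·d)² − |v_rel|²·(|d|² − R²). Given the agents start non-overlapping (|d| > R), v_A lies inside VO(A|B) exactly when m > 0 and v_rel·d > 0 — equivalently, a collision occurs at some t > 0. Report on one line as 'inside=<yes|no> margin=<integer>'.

d = (6, 19),  |d|² = 397;  R = 7+6 = 13,  c = 397−13² = 228
v_rel = (5, 7),  |v_rel|² = 74;  v_rel·d = (5)·(6) + (7)·(19) = 163
74·t² − 326·t + 228 = 0  ⇒  m = 163² − 74·228 = 9697
m = 9697 > 0,  v_rel·d = 163 > 0  ⇒  inside

inside=yes margin=9697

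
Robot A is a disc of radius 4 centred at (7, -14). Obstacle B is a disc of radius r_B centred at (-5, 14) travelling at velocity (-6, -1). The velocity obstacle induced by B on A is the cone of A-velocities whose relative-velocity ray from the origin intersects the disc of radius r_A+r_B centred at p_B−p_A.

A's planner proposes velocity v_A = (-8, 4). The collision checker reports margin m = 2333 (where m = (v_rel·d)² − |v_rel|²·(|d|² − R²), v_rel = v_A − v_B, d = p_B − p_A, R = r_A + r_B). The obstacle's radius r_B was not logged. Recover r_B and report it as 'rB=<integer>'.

m = 2333
d = (-12, 28);  v_rel = (-2, 5),  |v_rel|² = 29
v_rel×d = (-2)·(28) − (5)·(-12) = 4
since m = R²·29 − 4²:  R² = (16 + 2333) / 29 = 81
R = √81 = 9  ⇒  r_B = 9 − 4 = 5

rB=5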